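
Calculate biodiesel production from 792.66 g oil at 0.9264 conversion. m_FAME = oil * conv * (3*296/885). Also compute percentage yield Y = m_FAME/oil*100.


m_FAME = oil * conv * (3 * 296 / 885) = oil * conv * (888/885)
= 792.66 * 0.9264 * 888 / 885
= 736.8094 g
Y = m_FAME / oil * 100 = conv * (888/885) * 100
= 0.9264 * 888 / 885 * 100
= 92.95%

736.8094 g FAME; Y = 92.95%


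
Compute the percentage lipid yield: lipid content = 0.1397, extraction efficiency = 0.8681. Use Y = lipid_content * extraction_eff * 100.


Y = lipid_content * extraction_eff * 100
= 0.1397 * 0.8681 * 100
= 12.1274%

12.1274%


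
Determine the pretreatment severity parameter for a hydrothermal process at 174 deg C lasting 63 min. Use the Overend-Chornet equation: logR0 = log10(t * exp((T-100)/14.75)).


logR0 = log10(t * exp((T - 100) / 14.75))
= log10(63 * exp((174 - 100) / 14.75))
= 3.9782

3.9782


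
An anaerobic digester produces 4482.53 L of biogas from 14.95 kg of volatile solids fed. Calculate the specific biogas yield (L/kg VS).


Y = V / VS
= 4482.53 / 14.95
= 299.8348 L/kg VS

299.8348 L/kg VS


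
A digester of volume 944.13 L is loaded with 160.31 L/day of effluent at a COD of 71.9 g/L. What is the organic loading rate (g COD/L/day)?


OLR = Q * S / V
= 160.31 * 71.9 / 944.13
= 12.2084 g/L/day

12.2084 g/L/day


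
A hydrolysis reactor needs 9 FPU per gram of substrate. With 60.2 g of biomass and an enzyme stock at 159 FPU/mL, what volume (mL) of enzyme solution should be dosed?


V = dosage * m_sub / activity
V = 9 * 60.2 / 159
V = 3.4075 mL

3.4075 mL


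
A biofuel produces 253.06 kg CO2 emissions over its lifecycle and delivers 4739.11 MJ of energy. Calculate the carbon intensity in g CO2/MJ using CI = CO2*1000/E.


CI = CO2 * 1000 / E
= 253.06 * 1000 / 4739.11
= 53.3982 g CO2/MJ

53.3982 g CO2/MJ


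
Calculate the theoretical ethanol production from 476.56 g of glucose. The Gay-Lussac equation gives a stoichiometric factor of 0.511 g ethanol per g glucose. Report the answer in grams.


Theoretical ethanol yield: m_EtOH = 0.511 * m_glucose
m_EtOH = 0.511 * 476.56 = 243.5222 g

243.5222 g


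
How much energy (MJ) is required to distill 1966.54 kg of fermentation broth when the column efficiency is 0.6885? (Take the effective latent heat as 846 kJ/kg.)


E = m * 846 / (eta * 1000)
= 1966.54 * 846 / (0.6885 * 1000)
= 2416.4021 MJ

2416.4021 MJ


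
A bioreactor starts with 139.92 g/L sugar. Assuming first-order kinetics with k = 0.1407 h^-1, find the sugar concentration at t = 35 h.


S = S0 * exp(-k * t)
S = 139.92 * exp(-0.1407 * 35)
S = 1.0167 g/L

1.0167 g/L


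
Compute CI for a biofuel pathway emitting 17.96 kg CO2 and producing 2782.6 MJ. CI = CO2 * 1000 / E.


CI = CO2 * 1000 / E
= 17.96 * 1000 / 2782.6
= 6.4544 g CO2/MJ

6.4544 g CO2/MJ


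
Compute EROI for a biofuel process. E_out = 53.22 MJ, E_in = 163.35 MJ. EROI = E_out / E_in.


EROI = E_out / E_in
= 53.22 / 163.35
= 0.3258

0.3258


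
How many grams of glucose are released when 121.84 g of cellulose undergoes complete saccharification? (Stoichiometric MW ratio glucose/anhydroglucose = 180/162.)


glucose = cellulose * 180/162
= 121.84 * 180/162
= 135.3778 g

135.3778 g


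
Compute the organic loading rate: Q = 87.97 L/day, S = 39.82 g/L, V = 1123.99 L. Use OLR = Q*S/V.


OLR = Q * S / V
= 87.97 * 39.82 / 1123.99
= 3.1165 g/L/day

3.1165 g/L/day


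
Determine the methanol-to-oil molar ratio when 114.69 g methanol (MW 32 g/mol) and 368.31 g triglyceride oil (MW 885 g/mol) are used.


Molar ratio = n_MeOH / n_oil = (MeOH/32) / (oil/885) = (MeOH * 885) / (32 * oil)
= (114.69 * 885) / (32 * 368.31)
= 8.6120

8.6120


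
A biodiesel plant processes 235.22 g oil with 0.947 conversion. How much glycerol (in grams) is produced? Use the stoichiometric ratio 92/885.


glycerol = oil * conv * (92/885)
= 235.22 * 0.947 * 92 / 885
= 23.1563 g

23.1563 g


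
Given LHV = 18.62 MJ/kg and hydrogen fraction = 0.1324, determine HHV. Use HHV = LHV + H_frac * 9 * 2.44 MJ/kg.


HHV = LHV + H_frac * 9 * 2.44
= 18.62 + 0.1324 * 9 * 2.44
= 21.5275 MJ/kg

21.5275 MJ/kg


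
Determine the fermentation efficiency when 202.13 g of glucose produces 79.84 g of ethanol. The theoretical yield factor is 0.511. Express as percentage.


Fermentation efficiency = (actual / (0.511 * glucose)) * 100
= (79.84 / (0.511 * 202.13)) * 100
= 77.2981%

77.2981%


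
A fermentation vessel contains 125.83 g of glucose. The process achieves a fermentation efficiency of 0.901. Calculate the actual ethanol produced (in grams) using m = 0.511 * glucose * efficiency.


Actual ethanol: m = 0.511 * 125.83 * 0.901
m = 57.9335 g

57.9335 g


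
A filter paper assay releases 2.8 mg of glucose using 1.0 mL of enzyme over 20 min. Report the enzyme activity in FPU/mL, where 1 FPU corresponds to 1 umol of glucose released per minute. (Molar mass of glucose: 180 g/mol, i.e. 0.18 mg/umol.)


Activity = glucose_mg / (0.18 mg/umol * V_mL * t_min)
= 2.8 / (0.18 * 1.0 * 20)
= 0.7778 FPU/mL

0.7778 FPU/mL


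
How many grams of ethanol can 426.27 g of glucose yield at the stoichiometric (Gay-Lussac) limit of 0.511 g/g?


Theoretical ethanol yield: m_EtOH = 0.511 * m_glucose
m_EtOH = 0.511 * 426.27 = 217.8240 g

217.8240 g


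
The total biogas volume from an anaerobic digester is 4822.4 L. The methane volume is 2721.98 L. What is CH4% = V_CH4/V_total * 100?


CH4% = V_CH4 / V_total * 100
= 2721.98 / 4822.4 * 100
= 56.4445%

56.4445%


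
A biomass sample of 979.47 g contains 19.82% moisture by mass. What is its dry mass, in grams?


Wd = Ww * (1 - MC/100)
= 979.47 * (1 - 19.82/100)
= 785.3390 g

785.3390 g


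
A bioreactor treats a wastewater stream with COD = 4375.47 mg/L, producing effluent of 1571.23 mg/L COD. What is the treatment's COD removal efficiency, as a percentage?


eta = (COD_in - COD_out) / COD_in * 100
= (4375.47 - 1571.23) / 4375.47 * 100
= 64.0900%

64.0900%


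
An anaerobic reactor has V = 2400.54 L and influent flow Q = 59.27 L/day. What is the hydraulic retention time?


HRT = V / Q
= 2400.54 / 59.27
= 40.5018 days

40.5018 days


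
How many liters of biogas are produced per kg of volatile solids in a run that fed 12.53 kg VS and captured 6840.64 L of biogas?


Y = V / VS
= 6840.64 / 12.53
= 545.9409 L/kg VS

545.9409 L/kg VS


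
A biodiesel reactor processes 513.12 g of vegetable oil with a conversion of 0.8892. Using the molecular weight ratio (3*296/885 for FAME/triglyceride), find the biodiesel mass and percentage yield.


m_FAME = oil * conv * (3 * 296 / 885) = oil * conv * (888/885)
= 513.12 * 0.8892 * 888 / 885
= 457.8130 g
Y = m_FAME / oil * 100 = conv * (888/885) * 100
= 0.8892 * 888 / 885 * 100
= 89.22%

457.8130 g FAME; Y = 89.22%


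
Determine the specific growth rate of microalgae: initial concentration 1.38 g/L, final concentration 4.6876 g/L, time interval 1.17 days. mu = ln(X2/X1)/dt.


mu = ln(X2/X1) / dt
= ln(4.6876/1.38) / 1.17
= 1.0452 per day

1.0452 per day


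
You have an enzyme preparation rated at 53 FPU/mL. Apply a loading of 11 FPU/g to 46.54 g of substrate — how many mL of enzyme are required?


V = dosage * m_sub / activity
V = 11 * 46.54 / 53
V = 9.6592 mL

9.6592 mL


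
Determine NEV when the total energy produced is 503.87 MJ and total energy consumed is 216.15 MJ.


NEV = E_out - E_in
= 503.87 - 216.15
= 287.7200 MJ

287.7200 MJ


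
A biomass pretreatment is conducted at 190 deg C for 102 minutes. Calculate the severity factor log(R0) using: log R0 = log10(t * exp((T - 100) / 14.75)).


logR0 = log10(t * exp((T - 100) / 14.75))
= log10(102 * exp((190 - 100) / 14.75))
= 4.6585

4.6585


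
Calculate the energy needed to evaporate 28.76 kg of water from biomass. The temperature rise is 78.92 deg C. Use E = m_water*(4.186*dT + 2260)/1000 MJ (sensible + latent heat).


E = m_water * (4.186 * dT + 2260) / 1000
= 28.76 * (4.186 * 78.92 + 2260) / 1000
= 74.4987 MJ

74.4987 MJ


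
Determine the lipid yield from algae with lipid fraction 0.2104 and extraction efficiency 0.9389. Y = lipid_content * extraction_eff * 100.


Y = lipid_content * extraction_eff * 100
= 0.2104 * 0.9389 * 100
= 19.7545%

19.7545%


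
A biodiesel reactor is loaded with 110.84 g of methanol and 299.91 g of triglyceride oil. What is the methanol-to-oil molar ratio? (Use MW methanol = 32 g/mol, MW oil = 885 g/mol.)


Molar ratio = n_MeOH / n_oil = (MeOH/32) / (oil/885) = (MeOH * 885) / (32 * oil)
= (110.84 * 885) / (32 * 299.91)
= 10.2211

10.2211


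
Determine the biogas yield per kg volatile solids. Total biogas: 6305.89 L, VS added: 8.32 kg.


Y = V / VS
= 6305.89 / 8.32
= 757.9195 L/kg VS

757.9195 L/kg VS


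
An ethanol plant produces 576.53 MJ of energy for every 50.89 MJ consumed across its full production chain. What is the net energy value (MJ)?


NEV = E_out - E_in
= 576.53 - 50.89
= 525.6400 MJ

525.6400 MJ


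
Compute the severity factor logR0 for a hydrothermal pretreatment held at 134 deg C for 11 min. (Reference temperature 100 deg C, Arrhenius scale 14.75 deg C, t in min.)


logR0 = log10(t * exp((T - 100) / 14.75))
= log10(11 * exp((134 - 100) / 14.75))
= 2.0425

2.0425


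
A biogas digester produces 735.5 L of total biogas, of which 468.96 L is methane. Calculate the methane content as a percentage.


CH4% = V_CH4 / V_total * 100
= 468.96 / 735.5 * 100
= 63.7607%

63.7607%


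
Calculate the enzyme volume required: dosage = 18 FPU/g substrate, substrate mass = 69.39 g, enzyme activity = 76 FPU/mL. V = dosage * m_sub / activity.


V = dosage * m_sub / activity
V = 18 * 69.39 / 76
V = 16.4345 mL

16.4345 mL


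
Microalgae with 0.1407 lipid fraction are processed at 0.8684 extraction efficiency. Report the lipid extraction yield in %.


Y = lipid_content * extraction_eff * 100
= 0.1407 * 0.8684 * 100
= 12.2184%

12.2184%


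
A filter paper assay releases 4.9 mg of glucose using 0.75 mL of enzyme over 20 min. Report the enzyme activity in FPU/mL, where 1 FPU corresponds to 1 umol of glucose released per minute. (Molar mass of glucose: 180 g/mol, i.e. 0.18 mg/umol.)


Activity = glucose_mg / (0.18 mg/umol * V_mL * t_min)
= 4.9 / (0.18 * 0.75 * 20)
= 1.8148 FPU/mL

1.8148 FPU/mL


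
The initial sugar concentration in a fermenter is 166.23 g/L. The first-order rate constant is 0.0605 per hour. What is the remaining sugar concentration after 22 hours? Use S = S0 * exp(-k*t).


S = S0 * exp(-k * t)
S = 166.23 * exp(-0.0605 * 22)
S = 43.9201 g/L

43.9201 g/L


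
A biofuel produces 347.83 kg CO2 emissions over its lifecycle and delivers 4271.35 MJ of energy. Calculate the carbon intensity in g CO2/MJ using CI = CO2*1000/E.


CI = CO2 * 1000 / E
= 347.83 * 1000 / 4271.35
= 81.4333 g CO2/MJ

81.4333 g CO2/MJ


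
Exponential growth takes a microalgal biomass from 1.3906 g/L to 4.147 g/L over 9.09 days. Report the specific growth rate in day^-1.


mu = ln(X2/X1) / dt
= ln(4.147/1.3906) / 9.09
= 0.1202 per day

0.1202 per day


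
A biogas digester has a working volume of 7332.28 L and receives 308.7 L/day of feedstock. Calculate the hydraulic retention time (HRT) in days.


HRT = V / Q
= 7332.28 / 308.7
= 23.7521 days

23.7521 days


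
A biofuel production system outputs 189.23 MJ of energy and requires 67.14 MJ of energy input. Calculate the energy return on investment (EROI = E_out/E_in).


EROI = E_out / E_in
= 189.23 / 67.14
= 2.8184

2.8184


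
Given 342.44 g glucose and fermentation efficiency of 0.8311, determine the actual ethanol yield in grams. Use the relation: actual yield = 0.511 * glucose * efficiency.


Actual ethanol: m = 0.511 * 342.44 * 0.8311
m = 145.4316 g

145.4316 g


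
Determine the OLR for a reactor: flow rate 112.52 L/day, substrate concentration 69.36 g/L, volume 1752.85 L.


OLR = Q * S / V
= 112.52 * 69.36 / 1752.85
= 4.4524 g/L/day

4.4524 g/L/day


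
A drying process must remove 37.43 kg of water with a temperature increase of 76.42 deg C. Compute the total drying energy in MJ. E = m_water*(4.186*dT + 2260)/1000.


E = m_water * (4.186 * dT + 2260) / 1000
= 37.43 * (4.186 * 76.42 + 2260) / 1000
= 96.5654 MJ

96.5654 MJ


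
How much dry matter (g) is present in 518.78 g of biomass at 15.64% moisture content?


Wd = Ww * (1 - MC/100)
= 518.78 * (1 - 15.64/100)
= 437.6428 g

437.6428 g


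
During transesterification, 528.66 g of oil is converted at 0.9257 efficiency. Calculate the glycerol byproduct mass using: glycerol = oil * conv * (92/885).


glycerol = oil * conv * (92/885)
= 528.66 * 0.9257 * 92 / 885
= 50.8735 g

50.8735 g


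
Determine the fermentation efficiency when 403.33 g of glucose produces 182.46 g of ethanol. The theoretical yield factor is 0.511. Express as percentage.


Fermentation efficiency = (actual / (0.511 * glucose)) * 100
= (182.46 / (0.511 * 403.33)) * 100
= 88.5291%

88.5291%


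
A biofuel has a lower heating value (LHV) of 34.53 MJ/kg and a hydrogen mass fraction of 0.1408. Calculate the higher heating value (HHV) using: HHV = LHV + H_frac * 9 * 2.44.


HHV = LHV + H_frac * 9 * 2.44
= 34.53 + 0.1408 * 9 * 2.44
= 37.6220 MJ/kg

37.6220 MJ/kg


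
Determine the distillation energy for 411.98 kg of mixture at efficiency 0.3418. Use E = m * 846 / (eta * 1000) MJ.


E = m * 846 / (eta * 1000)
= 411.98 * 846 / (0.3418 * 1000)
= 1019.7047 MJ

1019.7047 MJ


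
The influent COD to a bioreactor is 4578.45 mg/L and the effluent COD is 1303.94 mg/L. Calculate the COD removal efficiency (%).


eta = (COD_in - COD_out) / COD_in * 100
= (4578.45 - 1303.94) / 4578.45 * 100
= 71.5201%

71.5201%


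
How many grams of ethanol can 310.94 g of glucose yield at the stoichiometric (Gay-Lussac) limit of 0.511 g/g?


Theoretical ethanol yield: m_EtOH = 0.511 * m_glucose
m_EtOH = 0.511 * 310.94 = 158.8903 g

158.8903 g


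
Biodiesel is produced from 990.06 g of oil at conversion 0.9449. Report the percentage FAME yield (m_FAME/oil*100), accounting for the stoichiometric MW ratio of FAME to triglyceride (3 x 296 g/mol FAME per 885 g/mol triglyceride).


m_FAME = oil * conv * (3 * 296 / 885) = oil * conv * (888/885)
= 990.06 * 0.9449 * 888 / 885
= 938.6789 g
Y = m_FAME / oil * 100 = conv * (888/885) * 100
= 0.9449 * 888 / 885 * 100
= 94.81%

94.81%


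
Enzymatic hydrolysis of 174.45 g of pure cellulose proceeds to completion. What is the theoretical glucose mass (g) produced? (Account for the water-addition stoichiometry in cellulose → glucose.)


glucose = cellulose * 180/162
= 174.45 * 180/162
= 193.8333 g

193.8333 g


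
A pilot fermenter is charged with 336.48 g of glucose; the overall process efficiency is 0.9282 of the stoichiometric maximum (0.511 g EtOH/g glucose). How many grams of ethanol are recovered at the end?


Actual ethanol: m = 0.511 * 336.48 * 0.9282
m = 159.5959 g

159.5959 g


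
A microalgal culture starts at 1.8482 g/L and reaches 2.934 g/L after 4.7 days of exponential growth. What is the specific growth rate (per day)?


mu = ln(X2/X1) / dt
= ln(2.934/1.8482) / 4.7
= 0.0983 per day

0.0983 per day


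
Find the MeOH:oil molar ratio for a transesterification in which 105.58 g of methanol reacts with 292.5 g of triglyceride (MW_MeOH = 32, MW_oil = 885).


Molar ratio = n_MeOH / n_oil = (MeOH/32) / (oil/885) = (MeOH * 885) / (32 * oil)
= (105.58 * 885) / (32 * 292.5)
= 9.9827

9.9827


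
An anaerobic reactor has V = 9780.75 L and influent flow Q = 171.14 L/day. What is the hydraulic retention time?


HRT = V / Q
= 9780.75 / 171.14
= 57.1506 days

57.1506 days


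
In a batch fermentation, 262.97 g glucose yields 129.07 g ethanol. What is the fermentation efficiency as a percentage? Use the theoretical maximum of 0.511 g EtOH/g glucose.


Fermentation efficiency = (actual / (0.511 * glucose)) * 100
= (129.07 / (0.511 * 262.97)) * 100
= 96.0502%

96.0502%


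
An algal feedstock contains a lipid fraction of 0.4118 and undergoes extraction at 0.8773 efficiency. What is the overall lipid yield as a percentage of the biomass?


Y = lipid_content * extraction_eff * 100
= 0.4118 * 0.8773 * 100
= 36.1272%

36.1272%


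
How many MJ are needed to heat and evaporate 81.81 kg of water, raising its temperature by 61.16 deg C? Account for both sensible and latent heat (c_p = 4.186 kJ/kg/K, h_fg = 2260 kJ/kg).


E = m_water * (4.186 * dT + 2260) / 1000
= 81.81 * (4.186 * 61.16 + 2260) / 1000
= 205.8352 MJ

205.8352 MJ


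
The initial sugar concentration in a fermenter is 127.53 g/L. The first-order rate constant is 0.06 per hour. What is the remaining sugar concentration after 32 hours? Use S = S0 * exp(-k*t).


S = S0 * exp(-k * t)
S = 127.53 * exp(-0.06 * 32)
S = 18.6968 g/L

18.6968 g/L


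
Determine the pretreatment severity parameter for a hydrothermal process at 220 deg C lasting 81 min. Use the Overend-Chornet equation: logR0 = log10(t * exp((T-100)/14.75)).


logR0 = log10(t * exp((T - 100) / 14.75))
= log10(81 * exp((220 - 100) / 14.75))
= 5.4417

5.4417


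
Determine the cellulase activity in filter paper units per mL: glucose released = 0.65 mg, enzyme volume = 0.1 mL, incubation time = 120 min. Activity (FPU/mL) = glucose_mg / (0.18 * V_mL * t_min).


Activity = glucose_mg / (0.18 mg/umol * V_mL * t_min)
= 0.65 / (0.18 * 0.1 * 120)
= 0.3009 FPU/mL

0.3009 FPU/mL


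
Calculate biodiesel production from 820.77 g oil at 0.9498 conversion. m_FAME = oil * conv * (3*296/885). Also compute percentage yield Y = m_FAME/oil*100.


m_FAME = oil * conv * (3 * 296 / 885) = oil * conv * (888/885)
= 820.77 * 0.9498 * 888 / 885
= 782.2099 g
Y = m_FAME / oil * 100 = conv * (888/885) * 100
= 0.9498 * 888 / 885 * 100
= 95.30%

782.2099 g FAME; Y = 95.30%


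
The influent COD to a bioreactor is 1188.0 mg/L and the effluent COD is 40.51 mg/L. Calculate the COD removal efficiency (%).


eta = (COD_in - COD_out) / COD_in * 100
= (1188.0 - 40.51) / 1188.0 * 100
= 96.5901%

96.5901%


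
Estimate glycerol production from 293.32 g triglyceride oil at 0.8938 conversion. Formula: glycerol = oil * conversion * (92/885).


glycerol = oil * conv * (92/885)
= 293.32 * 0.8938 * 92 / 885
= 27.2538 g

27.2538 g


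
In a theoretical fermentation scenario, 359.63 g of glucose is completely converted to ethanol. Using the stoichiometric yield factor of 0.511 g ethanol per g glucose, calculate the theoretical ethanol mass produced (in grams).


Theoretical ethanol yield: m_EtOH = 0.511 * m_glucose
m_EtOH = 0.511 * 359.63 = 183.7709 g

183.7709 g


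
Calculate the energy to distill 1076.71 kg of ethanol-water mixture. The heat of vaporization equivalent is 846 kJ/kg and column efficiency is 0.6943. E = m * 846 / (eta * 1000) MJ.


E = m * 846 / (eta * 1000)
= 1076.71 * 846 / (0.6943 * 1000)
= 1311.9641 MJ

1311.9641 MJ


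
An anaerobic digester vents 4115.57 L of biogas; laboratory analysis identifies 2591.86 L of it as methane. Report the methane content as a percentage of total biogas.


CH4% = V_CH4 / V_total * 100
= 2591.86 / 4115.57 * 100
= 62.9769%

62.9769%


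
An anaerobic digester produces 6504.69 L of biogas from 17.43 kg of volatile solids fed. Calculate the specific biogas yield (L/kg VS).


Y = V / VS
= 6504.69 / 17.43
= 373.1893 L/kg VS

373.1893 L/kg VS


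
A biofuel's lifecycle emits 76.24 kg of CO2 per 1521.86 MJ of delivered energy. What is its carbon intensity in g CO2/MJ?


CI = CO2 * 1000 / E
= 76.24 * 1000 / 1521.86
= 50.0966 g CO2/MJ

50.0966 g CO2/MJ


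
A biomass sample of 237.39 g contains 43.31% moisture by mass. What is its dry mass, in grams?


Wd = Ww * (1 - MC/100)
= 237.39 * (1 - 43.31/100)
= 134.5764 g

134.5764 g


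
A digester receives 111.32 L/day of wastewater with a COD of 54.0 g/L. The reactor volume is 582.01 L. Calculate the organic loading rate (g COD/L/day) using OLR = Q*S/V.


OLR = Q * S / V
= 111.32 * 54.0 / 582.01
= 10.3285 g/L/day

10.3285 g/L/day


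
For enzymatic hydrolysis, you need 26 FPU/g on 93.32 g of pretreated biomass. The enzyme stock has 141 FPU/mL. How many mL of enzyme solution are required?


V = dosage * m_sub / activity
V = 26 * 93.32 / 141
V = 17.2079 mL

17.2079 mL


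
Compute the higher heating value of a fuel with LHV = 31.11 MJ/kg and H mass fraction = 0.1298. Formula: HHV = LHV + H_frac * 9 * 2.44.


HHV = LHV + H_frac * 9 * 2.44
= 31.11 + 0.1298 * 9 * 2.44
= 33.9604 MJ/kg

33.9604 MJ/kg


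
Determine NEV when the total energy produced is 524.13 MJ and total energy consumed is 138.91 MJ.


NEV = E_out - E_in
= 524.13 - 138.91
= 385.2200 MJ

385.2200 MJ


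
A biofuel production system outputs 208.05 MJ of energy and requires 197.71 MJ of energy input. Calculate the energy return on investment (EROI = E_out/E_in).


EROI = E_out / E_in
= 208.05 / 197.71
= 1.0523

1.0523


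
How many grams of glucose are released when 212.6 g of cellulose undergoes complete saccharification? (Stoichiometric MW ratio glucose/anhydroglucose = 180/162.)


glucose = cellulose * 180/162
= 212.6 * 180/162
= 236.2222 g

236.2222 g


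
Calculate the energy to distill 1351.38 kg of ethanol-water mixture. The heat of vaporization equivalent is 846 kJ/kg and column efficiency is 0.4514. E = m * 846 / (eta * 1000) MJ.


E = m * 846 / (eta * 1000)
= 1351.38 * 846 / (0.4514 * 1000)
= 2532.7148 MJ

2532.7148 MJ


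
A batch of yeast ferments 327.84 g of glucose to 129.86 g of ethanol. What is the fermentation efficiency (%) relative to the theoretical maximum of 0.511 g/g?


Fermentation efficiency = (actual / (0.511 * glucose)) * 100
= (129.86 / (0.511 * 327.84)) * 100
= 77.5162%

77.5162%


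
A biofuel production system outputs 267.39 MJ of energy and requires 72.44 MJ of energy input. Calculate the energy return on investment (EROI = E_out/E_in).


EROI = E_out / E_in
= 267.39 / 72.44
= 3.6912

3.6912


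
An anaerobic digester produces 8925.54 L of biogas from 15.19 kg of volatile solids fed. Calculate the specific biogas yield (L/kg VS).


Y = V / VS
= 8925.54 / 15.19
= 587.5932 L/kg VS

587.5932 L/kg VS


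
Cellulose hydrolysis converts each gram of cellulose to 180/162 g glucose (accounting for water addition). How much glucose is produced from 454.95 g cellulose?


glucose = cellulose * 180/162
= 454.95 * 180/162
= 505.5000 g

505.5000 g


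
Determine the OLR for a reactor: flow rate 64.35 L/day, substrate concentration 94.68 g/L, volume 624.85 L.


OLR = Q * S / V
= 64.35 * 94.68 / 624.85
= 9.7506 g/L/day

9.7506 g/L/day


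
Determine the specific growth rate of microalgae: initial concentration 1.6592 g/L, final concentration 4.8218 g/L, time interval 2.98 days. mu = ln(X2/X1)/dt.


mu = ln(X2/X1) / dt
= ln(4.8218/1.6592) / 2.98
= 0.3580 per day

0.3580 per day


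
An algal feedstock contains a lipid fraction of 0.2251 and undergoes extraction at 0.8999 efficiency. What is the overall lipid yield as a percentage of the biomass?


Y = lipid_content * extraction_eff * 100
= 0.2251 * 0.8999 * 100
= 20.2567%

20.2567%


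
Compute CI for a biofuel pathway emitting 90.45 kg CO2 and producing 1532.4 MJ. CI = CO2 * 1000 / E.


CI = CO2 * 1000 / E
= 90.45 * 1000 / 1532.4
= 59.0251 g CO2/MJ

59.0251 g CO2/MJ


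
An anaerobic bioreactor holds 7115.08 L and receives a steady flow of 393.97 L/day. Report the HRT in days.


HRT = V / Q
= 7115.08 / 393.97
= 18.0600 days

18.0600 days


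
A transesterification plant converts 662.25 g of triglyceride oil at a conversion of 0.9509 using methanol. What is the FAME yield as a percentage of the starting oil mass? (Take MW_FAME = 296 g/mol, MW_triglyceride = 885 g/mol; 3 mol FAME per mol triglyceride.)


m_FAME = oil * conv * (3 * 296 / 885) = oil * conv * (888/885)
= 662.25 * 0.9509 * 888 / 885
= 631.8682 g
Y = m_FAME / oil * 100 = conv * (888/885) * 100
= 0.9509 * 888 / 885 * 100
= 95.41%

95.41%


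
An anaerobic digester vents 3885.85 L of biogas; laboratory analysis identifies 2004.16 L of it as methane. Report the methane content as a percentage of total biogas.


CH4% = V_CH4 / V_total * 100
= 2004.16 / 3885.85 * 100
= 51.5758%

51.5758%


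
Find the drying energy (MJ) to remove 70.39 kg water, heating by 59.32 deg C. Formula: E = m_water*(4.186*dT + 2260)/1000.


E = m_water * (4.186 * dT + 2260) / 1000
= 70.39 * (4.186 * 59.32 + 2260) / 1000
= 176.5602 MJ

176.5602 MJ


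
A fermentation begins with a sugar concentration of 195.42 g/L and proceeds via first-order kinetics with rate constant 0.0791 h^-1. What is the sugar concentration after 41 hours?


S = S0 * exp(-k * t)
S = 195.42 * exp(-0.0791 * 41)
S = 7.6297 g/L

7.6297 g/L


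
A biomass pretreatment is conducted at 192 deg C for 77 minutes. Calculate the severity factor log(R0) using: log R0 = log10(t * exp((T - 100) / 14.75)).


logR0 = log10(t * exp((T - 100) / 14.75))
= log10(77 * exp((192 - 100) / 14.75))
= 4.5953

4.5953


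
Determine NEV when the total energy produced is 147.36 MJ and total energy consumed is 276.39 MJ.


NEV = E_out - E_in
= 147.36 - 276.39
= -129.0300 MJ

-129.0300 MJ


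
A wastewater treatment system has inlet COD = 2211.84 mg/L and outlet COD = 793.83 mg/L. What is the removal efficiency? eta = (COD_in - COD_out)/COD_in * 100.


eta = (COD_in - COD_out) / COD_in * 100
= (2211.84 - 793.83) / 2211.84 * 100
= 64.1100%

64.1100%


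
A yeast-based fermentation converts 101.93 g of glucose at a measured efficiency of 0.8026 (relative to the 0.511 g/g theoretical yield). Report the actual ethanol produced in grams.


Actual ethanol: m = 0.511 * 101.93 * 0.8026
m = 41.8044 g

41.8044 g


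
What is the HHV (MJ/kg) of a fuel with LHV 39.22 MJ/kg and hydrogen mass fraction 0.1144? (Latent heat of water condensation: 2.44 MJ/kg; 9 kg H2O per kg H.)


HHV = LHV + H_frac * 9 * 2.44
= 39.22 + 0.1144 * 9 * 2.44
= 41.7322 MJ/kg

41.7322 MJ/kg


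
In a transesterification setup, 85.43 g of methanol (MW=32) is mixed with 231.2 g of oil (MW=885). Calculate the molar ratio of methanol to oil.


Molar ratio = n_MeOH / n_oil = (MeOH/32) / (oil/885) = (MeOH * 885) / (32 * oil)
= (85.43 * 885) / (32 * 231.2)
= 10.2192

10.2192


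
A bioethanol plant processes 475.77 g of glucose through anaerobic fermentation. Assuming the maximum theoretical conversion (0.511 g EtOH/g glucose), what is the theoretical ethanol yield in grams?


Theoretical ethanol yield: m_EtOH = 0.511 * m_glucose
m_EtOH = 0.511 * 475.77 = 243.1185 g

243.1185 g


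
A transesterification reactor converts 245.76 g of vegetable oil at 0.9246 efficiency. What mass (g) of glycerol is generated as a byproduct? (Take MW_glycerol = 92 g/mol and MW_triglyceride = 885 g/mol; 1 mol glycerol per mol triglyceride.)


glycerol = oil * conv * (92/885)
= 245.76 * 0.9246 * 92 / 885
= 23.6216 g

23.6216 g


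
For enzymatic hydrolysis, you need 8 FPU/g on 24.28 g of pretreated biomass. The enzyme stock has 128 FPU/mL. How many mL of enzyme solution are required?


V = dosage * m_sub / activity
V = 8 * 24.28 / 128
V = 1.5175 mL

1.5175 mL


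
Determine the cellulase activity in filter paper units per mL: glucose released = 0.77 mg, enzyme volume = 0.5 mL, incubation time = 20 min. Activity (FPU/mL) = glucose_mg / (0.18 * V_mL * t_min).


Activity = glucose_mg / (0.18 mg/umol * V_mL * t_min)
= 0.77 / (0.18 * 0.5 * 20)
= 0.4278 FPU/mL

0.4278 FPU/mL


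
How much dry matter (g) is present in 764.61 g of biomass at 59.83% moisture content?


Wd = Ww * (1 - MC/100)
= 764.61 * (1 - 59.83/100)
= 307.1438 g

307.1438 g


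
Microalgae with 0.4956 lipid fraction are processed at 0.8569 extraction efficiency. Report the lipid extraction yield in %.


Y = lipid_content * extraction_eff * 100
= 0.4956 * 0.8569 * 100
= 42.4680%

42.4680%


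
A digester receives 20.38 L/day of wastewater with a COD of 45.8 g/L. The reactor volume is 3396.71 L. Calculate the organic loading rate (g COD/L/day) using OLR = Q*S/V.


OLR = Q * S / V
= 20.38 * 45.8 / 3396.71
= 0.2748 g/L/day

0.2748 g/L/day


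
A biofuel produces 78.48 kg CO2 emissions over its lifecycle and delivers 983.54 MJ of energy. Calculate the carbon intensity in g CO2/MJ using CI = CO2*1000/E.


CI = CO2 * 1000 / E
= 78.48 * 1000 / 983.54
= 79.7934 g CO2/MJ

79.7934 g CO2/MJ


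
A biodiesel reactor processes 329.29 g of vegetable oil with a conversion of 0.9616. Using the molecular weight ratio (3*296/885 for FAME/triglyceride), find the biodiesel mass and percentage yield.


m_FAME = oil * conv * (3 * 296 / 885) = oil * conv * (888/885)
= 329.29 * 0.9616 * 888 / 885
= 317.7186 g
Y = m_FAME / oil * 100 = conv * (888/885) * 100
= 0.9616 * 888 / 885 * 100
= 96.49%

317.7186 g FAME; Y = 96.49%


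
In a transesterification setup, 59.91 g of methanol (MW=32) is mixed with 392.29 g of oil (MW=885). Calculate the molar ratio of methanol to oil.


Molar ratio = n_MeOH / n_oil = (MeOH/32) / (oil/885) = (MeOH * 885) / (32 * oil)
= (59.91 * 885) / (32 * 392.29)
= 4.2236

4.2236


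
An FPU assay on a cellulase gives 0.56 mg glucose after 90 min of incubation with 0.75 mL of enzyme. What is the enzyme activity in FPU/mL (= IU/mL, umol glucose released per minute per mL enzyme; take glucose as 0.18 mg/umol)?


Activity = glucose_mg / (0.18 mg/umol * V_mL * t_min)
= 0.56 / (0.18 * 0.75 * 90)
= 0.0461 FPU/mL

0.0461 FPU/mL


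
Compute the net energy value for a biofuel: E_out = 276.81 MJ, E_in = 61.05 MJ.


NEV = E_out - E_in
= 276.81 - 61.05
= 215.7600 MJ

215.7600 MJ


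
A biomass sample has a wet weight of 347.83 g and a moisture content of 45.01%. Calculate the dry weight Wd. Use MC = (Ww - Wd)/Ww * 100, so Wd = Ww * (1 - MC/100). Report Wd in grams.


Wd = Ww * (1 - MC/100)
= 347.83 * (1 - 45.01/100)
= 191.2717 g

191.2717 g


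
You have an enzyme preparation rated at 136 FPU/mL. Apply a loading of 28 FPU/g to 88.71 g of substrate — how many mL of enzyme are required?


V = dosage * m_sub / activity
V = 28 * 88.71 / 136
V = 18.2638 mL

18.2638 mL


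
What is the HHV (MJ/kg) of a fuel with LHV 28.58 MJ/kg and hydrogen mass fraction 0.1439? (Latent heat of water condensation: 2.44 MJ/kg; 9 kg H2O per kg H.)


HHV = LHV + H_frac * 9 * 2.44
= 28.58 + 0.1439 * 9 * 2.44
= 31.7400 MJ/kg

31.7400 MJ/kg


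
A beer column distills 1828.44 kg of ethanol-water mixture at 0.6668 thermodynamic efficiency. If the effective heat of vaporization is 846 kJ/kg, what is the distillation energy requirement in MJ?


E = m * 846 / (eta * 1000)
= 1828.44 * 846 / (0.6668 * 1000)
= 2319.8264 MJ

2319.8264 MJ


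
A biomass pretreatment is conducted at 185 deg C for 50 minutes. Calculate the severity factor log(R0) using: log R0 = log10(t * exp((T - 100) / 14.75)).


logR0 = log10(t * exp((T - 100) / 14.75))
= log10(50 * exp((185 - 100) / 14.75))
= 4.2017

4.2017


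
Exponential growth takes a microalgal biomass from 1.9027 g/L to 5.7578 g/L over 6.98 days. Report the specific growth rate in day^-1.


mu = ln(X2/X1) / dt
= ln(5.7578/1.9027) / 6.98
= 0.1586 per day

0.1586 per day


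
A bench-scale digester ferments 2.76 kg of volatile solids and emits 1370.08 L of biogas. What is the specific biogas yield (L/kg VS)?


Y = V / VS
= 1370.08 / 2.76
= 496.4058 L/kg VS

496.4058 L/kg VS


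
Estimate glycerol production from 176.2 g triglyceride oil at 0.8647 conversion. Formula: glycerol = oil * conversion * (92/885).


glycerol = oil * conv * (92/885)
= 176.2 * 0.8647 * 92 / 885
= 15.8386 g

15.8386 g


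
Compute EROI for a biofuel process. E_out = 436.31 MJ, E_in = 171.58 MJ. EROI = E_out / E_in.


EROI = E_out / E_in
= 436.31 / 171.58
= 2.5429

2.5429


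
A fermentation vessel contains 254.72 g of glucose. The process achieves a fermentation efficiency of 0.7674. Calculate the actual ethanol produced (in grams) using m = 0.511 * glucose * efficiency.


Actual ethanol: m = 0.511 * 254.72 * 0.7674
m = 99.8863 g

99.8863 g


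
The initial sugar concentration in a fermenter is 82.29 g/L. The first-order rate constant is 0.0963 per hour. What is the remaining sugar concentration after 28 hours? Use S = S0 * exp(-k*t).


S = S0 * exp(-k * t)
S = 82.29 * exp(-0.0963 * 28)
S = 5.5503 g/L

5.5503 g/L


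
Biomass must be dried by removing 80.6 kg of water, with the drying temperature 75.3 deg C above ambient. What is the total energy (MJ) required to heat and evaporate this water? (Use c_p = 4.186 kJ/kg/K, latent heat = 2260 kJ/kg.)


E = m_water * (4.186 * dT + 2260) / 1000
= 80.6 * (4.186 * 75.3 + 2260) / 1000
= 207.5616 MJ

207.5616 MJ


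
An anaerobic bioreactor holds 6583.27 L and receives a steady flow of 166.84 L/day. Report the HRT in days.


HRT = V / Q
= 6583.27 / 166.84
= 39.4586 days

39.4586 days


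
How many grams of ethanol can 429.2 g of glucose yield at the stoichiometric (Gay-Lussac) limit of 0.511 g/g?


Theoretical ethanol yield: m_EtOH = 0.511 * m_glucose
m_EtOH = 0.511 * 429.2 = 219.3212 g

219.3212 g


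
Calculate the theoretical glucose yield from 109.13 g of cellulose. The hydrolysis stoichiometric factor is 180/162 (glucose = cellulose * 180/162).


glucose = cellulose * 180/162
= 109.13 * 180/162
= 121.2556 g

121.2556 g


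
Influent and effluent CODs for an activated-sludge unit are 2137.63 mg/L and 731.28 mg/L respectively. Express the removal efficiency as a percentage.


eta = (COD_in - COD_out) / COD_in * 100
= (2137.63 - 731.28) / 2137.63 * 100
= 65.7902%

65.7902%


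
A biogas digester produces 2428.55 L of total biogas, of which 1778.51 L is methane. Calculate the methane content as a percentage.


CH4% = V_CH4 / V_total * 100
= 1778.51 / 2428.55 * 100
= 73.2334%

73.2334%


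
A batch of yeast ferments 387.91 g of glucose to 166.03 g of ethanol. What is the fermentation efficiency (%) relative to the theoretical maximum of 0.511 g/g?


Fermentation efficiency = (actual / (0.511 * glucose)) * 100
= (166.03 / (0.511 * 387.91)) * 100
= 83.7596%

83.7596%


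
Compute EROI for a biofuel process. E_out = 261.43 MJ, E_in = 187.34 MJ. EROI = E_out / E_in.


EROI = E_out / E_in
= 261.43 / 187.34
= 1.3955

1.3955


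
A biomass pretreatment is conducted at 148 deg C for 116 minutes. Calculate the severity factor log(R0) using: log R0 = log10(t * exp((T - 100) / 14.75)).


logR0 = log10(t * exp((T - 100) / 14.75))
= log10(116 * exp((148 - 100) / 14.75))
= 3.4778

3.4778


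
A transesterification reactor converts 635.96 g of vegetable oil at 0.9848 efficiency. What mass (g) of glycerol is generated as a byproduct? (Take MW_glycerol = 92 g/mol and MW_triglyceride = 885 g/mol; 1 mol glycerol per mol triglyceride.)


glycerol = oil * conv * (92/885)
= 635.96 * 0.9848 * 92 / 885
= 65.1062 g

65.1062 g


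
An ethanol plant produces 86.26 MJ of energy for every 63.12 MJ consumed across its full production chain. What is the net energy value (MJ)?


NEV = E_out - E_in
= 86.26 - 63.12
= 23.1400 MJ

23.1400 MJ


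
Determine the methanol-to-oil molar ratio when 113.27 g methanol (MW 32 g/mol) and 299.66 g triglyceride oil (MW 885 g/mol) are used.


Molar ratio = n_MeOH / n_oil = (MeOH/32) / (oil/885) = (MeOH * 885) / (32 * oil)
= (113.27 * 885) / (32 * 299.66)
= 10.4539

10.4539


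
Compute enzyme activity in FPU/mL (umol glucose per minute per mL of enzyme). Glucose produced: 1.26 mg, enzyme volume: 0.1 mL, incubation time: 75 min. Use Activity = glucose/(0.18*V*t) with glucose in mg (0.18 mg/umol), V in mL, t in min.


Activity = glucose_mg / (0.18 mg/umol * V_mL * t_min)
= 1.26 / (0.18 * 0.1 * 75)
= 0.9333 FPU/mL

0.9333 FPU/mL


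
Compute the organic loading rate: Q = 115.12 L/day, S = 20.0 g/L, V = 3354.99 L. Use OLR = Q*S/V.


OLR = Q * S / V
= 115.12 * 20.0 / 3354.99
= 0.6863 g/L/day

0.6863 g/L/day


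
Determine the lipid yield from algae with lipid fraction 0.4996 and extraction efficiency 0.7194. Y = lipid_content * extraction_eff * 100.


Y = lipid_content * extraction_eff * 100
= 0.4996 * 0.7194 * 100
= 35.9412%

35.9412%


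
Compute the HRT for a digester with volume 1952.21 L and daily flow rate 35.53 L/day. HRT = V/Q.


HRT = V / Q
= 1952.21 / 35.53
= 54.9454 days

54.9454 days


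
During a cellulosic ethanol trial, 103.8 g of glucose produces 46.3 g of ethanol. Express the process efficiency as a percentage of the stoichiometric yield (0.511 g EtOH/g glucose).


Fermentation efficiency = (actual / (0.511 * glucose)) * 100
= (46.3 / (0.511 * 103.8)) * 100
= 87.2896%

87.2896%


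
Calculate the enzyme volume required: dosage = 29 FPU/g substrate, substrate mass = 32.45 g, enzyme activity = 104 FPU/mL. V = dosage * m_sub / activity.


V = dosage * m_sub / activity
V = 29 * 32.45 / 104
V = 9.0486 mL

9.0486 mL


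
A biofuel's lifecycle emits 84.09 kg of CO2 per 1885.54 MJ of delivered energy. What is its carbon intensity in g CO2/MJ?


CI = CO2 * 1000 / E
= 84.09 * 1000 / 1885.54
= 44.5973 g CO2/MJ

44.5973 g CO2/MJ


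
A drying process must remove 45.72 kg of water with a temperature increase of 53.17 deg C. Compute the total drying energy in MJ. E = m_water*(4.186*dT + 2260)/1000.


E = m_water * (4.186 * dT + 2260) / 1000
= 45.72 * (4.186 * 53.17 + 2260) / 1000
= 113.5031 MJ

113.5031 MJ


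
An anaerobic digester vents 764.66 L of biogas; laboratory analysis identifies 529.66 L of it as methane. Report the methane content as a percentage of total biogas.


CH4% = V_CH4 / V_total * 100
= 529.66 / 764.66 * 100
= 69.2674%

69.2674%


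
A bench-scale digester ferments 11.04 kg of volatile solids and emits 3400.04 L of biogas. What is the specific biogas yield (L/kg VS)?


Y = V / VS
= 3400.04 / 11.04
= 307.9746 L/kg VS

307.9746 L/kg VS


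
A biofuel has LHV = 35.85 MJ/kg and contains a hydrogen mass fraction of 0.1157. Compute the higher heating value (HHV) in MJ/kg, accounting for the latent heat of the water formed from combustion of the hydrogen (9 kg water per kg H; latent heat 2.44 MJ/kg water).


HHV = LHV + H_frac * 9 * 2.44
= 35.85 + 0.1157 * 9 * 2.44
= 38.3908 MJ/kg

38.3908 MJ/kg


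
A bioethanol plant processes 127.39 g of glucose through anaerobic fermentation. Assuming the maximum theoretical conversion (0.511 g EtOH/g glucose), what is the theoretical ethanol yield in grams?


Theoretical ethanol yield: m_EtOH = 0.511 * m_glucose
m_EtOH = 0.511 * 127.39 = 65.0963 g

65.0963 g


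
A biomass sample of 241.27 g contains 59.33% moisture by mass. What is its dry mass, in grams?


Wd = Ww * (1 - MC/100)
= 241.27 * (1 - 59.33/100)
= 98.1245 g

98.1245 g


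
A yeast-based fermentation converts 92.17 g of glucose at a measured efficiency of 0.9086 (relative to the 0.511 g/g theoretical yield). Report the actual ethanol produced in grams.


Actual ethanol: m = 0.511 * 92.17 * 0.9086
m = 42.7940 g

42.7940 g


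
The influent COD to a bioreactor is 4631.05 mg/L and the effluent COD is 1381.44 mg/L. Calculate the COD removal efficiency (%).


eta = (COD_in - COD_out) / COD_in * 100
= (4631.05 - 1381.44) / 4631.05 * 100
= 70.1700%

70.1700%


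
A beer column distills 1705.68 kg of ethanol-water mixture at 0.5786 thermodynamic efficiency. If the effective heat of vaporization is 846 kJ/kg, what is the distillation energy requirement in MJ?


E = m * 846 / (eta * 1000)
= 1705.68 * 846 / (0.5786 * 1000)
= 2493.9600 MJ

2493.9600 MJ


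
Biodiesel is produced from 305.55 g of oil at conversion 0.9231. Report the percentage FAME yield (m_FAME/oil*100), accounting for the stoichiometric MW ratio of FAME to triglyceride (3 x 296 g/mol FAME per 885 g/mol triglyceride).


m_FAME = oil * conv * (3 * 296 / 885) = oil * conv * (888/885)
= 305.55 * 0.9231 * 888 / 885
= 283.0093 g
Y = m_FAME / oil * 100 = conv * (888/885) * 100
= 0.9231 * 888 / 885 * 100
= 92.62%

92.62%
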